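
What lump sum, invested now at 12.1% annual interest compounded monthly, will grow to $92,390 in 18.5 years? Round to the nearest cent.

Periodic rate = 12.1%/12 = 0.0100833; 222 periods.
P = 92,390/(1 + 0.121/12)^222 ≈ 92,390/9.2746931602 ≈ 9,961.5155.

$9,961.52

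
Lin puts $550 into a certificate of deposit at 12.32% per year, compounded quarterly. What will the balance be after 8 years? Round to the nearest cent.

Growth factor = (1 + 0.0308)^32 ≈ 2.639861341.
A ≈ 550 × 2.639861341 ≈ 1,451.9237.

$1,451.92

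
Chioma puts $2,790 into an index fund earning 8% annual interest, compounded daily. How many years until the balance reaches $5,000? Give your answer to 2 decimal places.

(1 + 0.000219178)^(365t) = 5,000/2,790 = 1.7921.
365t·ln(1 + 0.000219178) = ln(1.7921); 365t = 0.5834/0.000219154 ≈ 2662.0374.
t ≈ 7.2933 years.

7.29 years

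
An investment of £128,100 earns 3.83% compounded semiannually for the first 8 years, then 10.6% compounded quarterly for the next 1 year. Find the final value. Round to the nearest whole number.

Phase 1: 128,100·(1 + 0.01915)^16 ≈ 173,523.7285.
Phase 2: 173,523.7285·(1 + 0.0265)^4 ≈ 192,661.3884.

£192,661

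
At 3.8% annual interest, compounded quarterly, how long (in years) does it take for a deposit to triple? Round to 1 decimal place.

29.0 years

(1 + 0.0095)^(4t) = 3.
4t = ln 3 / ln(1 + 0.0095) ≈ 1.0986/0.00945516 ≈ 116.1918.
t ≈ 29.0480.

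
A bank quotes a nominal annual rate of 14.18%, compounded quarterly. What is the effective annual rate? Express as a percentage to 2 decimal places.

14.95%

One year is 4 periods at 0.03545 each: (1 + 0.03545)^4 ≈ 1.14952.
EAR = 1.14952 − 1 ≈ 14.95200%.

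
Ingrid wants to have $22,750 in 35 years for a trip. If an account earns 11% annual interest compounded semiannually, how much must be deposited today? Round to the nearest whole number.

Periodic rate = 11%/2 = 0.055; 70 periods.
P = 22,750/(1 + 0.055)^70 ≈ 22,750/42.429916233 ≈ 536.1783.

$536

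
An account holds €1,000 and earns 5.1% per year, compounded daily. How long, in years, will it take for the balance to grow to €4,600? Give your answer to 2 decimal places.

We need (1 + 0.000139726)^(365t) = 4.6, so 365t = ln 4.6 / ln 1.00014 ≈ 10922.5385.
t ≈ 10922.5385/365 = 29.9248 years.

29.92 years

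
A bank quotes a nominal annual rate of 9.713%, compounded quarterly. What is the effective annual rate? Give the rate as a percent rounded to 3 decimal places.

EAR = (1 + 9.713%/4)^4 − 1 = (1 + 0.0242825)^4 − 1.
(1 + 0.0242825)^4 ≈ 1.100725, so EAR ≈ 10.07255%.

10.073%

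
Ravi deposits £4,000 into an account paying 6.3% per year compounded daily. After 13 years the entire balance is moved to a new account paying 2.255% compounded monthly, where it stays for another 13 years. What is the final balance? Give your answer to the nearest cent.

After 13 years at 6.3%: 4,000 × 2.2680701763 ≈ 9,072.2807.
Then 13 years at 2.255%: 9,072.2807 × 1.3402751192 ≈ 12,159.3521.

£12,159.35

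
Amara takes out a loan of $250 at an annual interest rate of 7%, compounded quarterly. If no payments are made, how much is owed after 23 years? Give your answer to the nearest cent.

Growth factor = (1 + 0.0175)^92 ≈ 4.933628527.
A ≈ 250 × 4.933628527 ≈ 1,233.4071.

$1,233.41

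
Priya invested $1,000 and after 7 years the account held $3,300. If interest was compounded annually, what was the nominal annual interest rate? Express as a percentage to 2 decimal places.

The 7-period growth factor is 3,300/1,000 = 3.3.
r = 3.3^(1/7) − 1 ≈ 0.185969, i.e. 18.59692%.

18.60%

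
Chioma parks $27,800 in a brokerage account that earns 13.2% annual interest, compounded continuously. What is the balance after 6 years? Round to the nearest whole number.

$61,377

A = P·e^(rt) = 27,800·e^(0.132·6) = 27,800·e^0.792.
e^0.792 ≈ 2.2078076288, so A ≈ 61,377.0521.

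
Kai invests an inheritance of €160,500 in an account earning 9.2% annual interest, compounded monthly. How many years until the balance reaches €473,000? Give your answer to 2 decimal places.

11.79 years

(1 + 0.00766667)^(12t) = 473,000/160,500 = 2.947.
12t·ln(1 + 0.00766667) = ln(2.947); 12t = 1.0808/0.00763743 ≈ 141.5138.
t ≈ 11.7928 years.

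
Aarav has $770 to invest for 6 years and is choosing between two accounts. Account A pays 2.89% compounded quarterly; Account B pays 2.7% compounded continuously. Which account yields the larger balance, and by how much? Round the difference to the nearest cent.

Account A, by $9.81

Account A growth factor: (1 + 0.007225)^24 ≈ 1.18860053; balance ≈ 915.2224.
Account B growth factor: e^(0.027·6) = e^0.162 ≈ 1.17586024; balance ≈ 905.4124.
Account A is larger by 9.8100.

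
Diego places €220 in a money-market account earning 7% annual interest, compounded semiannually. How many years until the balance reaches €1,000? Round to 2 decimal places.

We need (1 + 0.035)^(2t) = 4.5455, so 2t = ln 4.5455 / ln 1.035 ≈ 44.0135.
t ≈ 44.0135/2 = 22.0068 years.

22.01 years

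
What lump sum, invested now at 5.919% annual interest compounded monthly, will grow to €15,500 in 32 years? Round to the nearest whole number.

Growth factor = (1 + 0.0049325)^384 ≈ 6.6155572164.
P = 15,500/6.6155572164 ≈ 2,342.9621.

€2,343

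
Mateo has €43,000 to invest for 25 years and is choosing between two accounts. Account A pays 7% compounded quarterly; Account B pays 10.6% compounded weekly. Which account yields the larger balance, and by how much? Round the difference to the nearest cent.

Account A growth factor: (1 + 0.0175)^100 ≈ 5.66815593808; balance ≈ 243,730.7053.
Account B growth factor: (1 + 0.106/52)^1300 ≈ 14.115912447; balance ≈ 606,984.2352.
Account B is larger by 363,253.5299.

Account B, by €363,253.53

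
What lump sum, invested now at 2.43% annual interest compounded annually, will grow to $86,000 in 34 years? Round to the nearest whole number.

$38,017

Growth factor = (1 + 0.0243)^34 ≈ 2.2621628833.
P = 86,000/2.2621628833 ≈ 38,016.7143.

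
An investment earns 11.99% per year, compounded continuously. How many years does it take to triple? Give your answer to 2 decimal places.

9.16 years

e^(0.1199t) = 3, so 0.1199t = ln 3 ≈ 1.0986.
t ≈ 1.0986/0.1199 ≈ 9.1627.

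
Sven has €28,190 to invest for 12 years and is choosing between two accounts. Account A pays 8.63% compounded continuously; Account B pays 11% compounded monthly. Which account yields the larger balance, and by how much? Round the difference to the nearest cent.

Account B, by €25,488.92

Account A growth factor: e^(0.0863·12) = e^1.0356 ≈ 2.8167958062; balance ≈ 79,405.4738.
Account B growth factor: (1 + 0.11/12)^144 ≈ 3.72097868068; balance ≈ 104,894.3890.
Account B is larger by 25,488.9152.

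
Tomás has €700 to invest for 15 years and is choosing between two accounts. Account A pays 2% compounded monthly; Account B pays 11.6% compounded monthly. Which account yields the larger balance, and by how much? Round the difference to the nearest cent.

Account B, by €3,010.29

Account A growth factor: (1 + 0.02/12)^180 ≈ 1.34952176; balance ≈ 944.6652.
Account B growth factor: (1 + 0.116/12)^180 ≈ 5.649933685; balance ≈ 3,954.9536.
Account B is larger by 3,010.2883.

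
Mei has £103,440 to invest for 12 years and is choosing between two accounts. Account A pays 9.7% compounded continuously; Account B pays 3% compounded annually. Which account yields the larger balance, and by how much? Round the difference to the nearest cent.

A: e^(0.097·12) = e^1.164 ≈ 3.20271856275, so 103,440 × 3.20271856275 ≈ 331,289.2081.
B: (1 + 0.03)^12 ≈ 1.42576088685, so 103,440 × 1.42576088685 ≈ 147,480.7061.
Difference ≈ 183,808.5020 in favor of A.

Account A, by £183,808.50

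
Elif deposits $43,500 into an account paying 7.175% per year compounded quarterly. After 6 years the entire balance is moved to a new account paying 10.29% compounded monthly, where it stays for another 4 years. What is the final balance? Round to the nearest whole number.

$100,413

Phase 1: 43,500·(1 + 0.0179375)^24 ≈ 66,649.3604.
Phase 2: 66,649.3604·(1 + 0.008575)^48 ≈ 100,412.9055.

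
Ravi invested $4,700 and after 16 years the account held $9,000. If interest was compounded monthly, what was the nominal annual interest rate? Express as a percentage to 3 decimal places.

4.067%

The 192-period growth factor is 9,000/4,700 = 1.91489.
r/12 = 1.91489^(1/192) − 1 ≈ 0.00338939, so r ≈ 12·0.00338939 = 4.06727%.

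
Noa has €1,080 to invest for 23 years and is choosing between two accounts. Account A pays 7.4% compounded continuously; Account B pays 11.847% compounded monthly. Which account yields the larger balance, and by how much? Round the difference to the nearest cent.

Account B, by €10,331.43

A: e^(0.074·23) = e^1.702 ≈ 5.484906242, so 1,080 × 5.484906242 ≈ 5,923.6987.
B: (1 + 0.0098725)^276 ≈ 15.051046625, so 1,080 × 15.051046625 ≈ 16,255.1304.
Difference ≈ 10,331.4316 in favor of B.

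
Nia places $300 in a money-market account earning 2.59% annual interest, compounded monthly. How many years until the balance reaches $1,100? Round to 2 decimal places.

(1 + 0.00215833)^(12t) = 1,100/300 = 3.6667.
12t·ln(1 + 0.00215833) = ln(3.6667); 12t = 1.2993/0.00215601 ≈ 602.6338.
t ≈ 50.2195 years.

50.22 years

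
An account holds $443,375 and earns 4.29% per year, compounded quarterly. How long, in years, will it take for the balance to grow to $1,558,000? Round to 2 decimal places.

(1 + 0.010725)^(4t) = 1,558,000/443,375 = 3.514.
4t·ln(1 + 0.010725) = ln(3.514); 4t = 1.2567/0.0106679 ≈ 117.8060.
t ≈ 29.4515 years.

29.45 years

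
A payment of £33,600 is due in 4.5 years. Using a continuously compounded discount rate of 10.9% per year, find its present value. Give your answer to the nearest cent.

£20,573.96

P = A·e^(−rt) = 33,600·e^(−0.4905).
e^(−0.4905) ≈ 0.61232015755, so P ≈ 20,573.9573.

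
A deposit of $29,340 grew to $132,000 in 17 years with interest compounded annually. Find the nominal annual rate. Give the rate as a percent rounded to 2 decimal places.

(1 + r)^17 = 132,000/29,340 = 4.49898.
1 + r = 4.49898^(1/17) ≈ 1.092492, so r ≈ 0.0924925.
r ≈ 9.24925%.

9.25%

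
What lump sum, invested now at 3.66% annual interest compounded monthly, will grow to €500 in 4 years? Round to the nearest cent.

€432.00

Growth factor = (1 + 0.00305)^48 ≈ 1.15740125.
P = 500/1.15740125 ≈ 432.0023.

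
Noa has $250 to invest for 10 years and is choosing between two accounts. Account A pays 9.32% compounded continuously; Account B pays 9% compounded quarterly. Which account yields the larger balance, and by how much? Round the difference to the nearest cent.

Account A growth factor: e^(0.0932·10) = e^0.932 ≈ 2.53958327; balance ≈ 634.8958.
Account B growth factor: (1 + 0.0225)^40 ≈ 2.43518897; balance ≈ 608.7972.
Account A is larger by 26.0986.

Account A, by $26.10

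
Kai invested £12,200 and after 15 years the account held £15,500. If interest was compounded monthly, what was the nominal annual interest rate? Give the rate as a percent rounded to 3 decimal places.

(1 + r/12)^180 = 15,500/12,200 = 1.27049.
1 + r/12 = 1.27049^(1/180) ≈ 1.001331, so r/12 ≈ 0.00133091.
r ≈ 12·0.00133091 = 1.59709%.

1.597%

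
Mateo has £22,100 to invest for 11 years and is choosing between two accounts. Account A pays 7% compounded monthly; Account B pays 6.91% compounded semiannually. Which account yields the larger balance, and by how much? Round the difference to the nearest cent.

Account A, by £966.30

A: (1 + 0.07/12)^132 ≈ 2.1549399601, so 22,100 × 2.1549399601 ≈ 47,624.1731.
B: (1 + 0.03455)^22 ≈ 2.1112160118, so 22,100 × 2.1112160118 ≈ 46,657.8739.
Difference ≈ 966.2993 in favor of A.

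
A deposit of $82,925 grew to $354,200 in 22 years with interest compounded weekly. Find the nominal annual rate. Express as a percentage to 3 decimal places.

6.604%

The 1144-period growth factor is 354,200/82,925 = 4.27133.
r/52 = 4.27133^(1/1144) − 1 ≈ 0.00126997, so r ≈ 52·0.00126997 = 6.60385%.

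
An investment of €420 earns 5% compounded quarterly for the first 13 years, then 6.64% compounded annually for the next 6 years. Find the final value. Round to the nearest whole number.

€1,178

After 13 years at 5%: 420 × 1.907838718 ≈ 801.2923.
Then 6 years at 6.64%: 801.2923 × 1.470688913 ≈ 1,178.4516.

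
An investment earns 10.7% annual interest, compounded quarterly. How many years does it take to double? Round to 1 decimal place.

6.6 years

(1 + 0.02675)^(4t) = 2.
4t = ln 2 / ln(1 + 0.02675) ≈ 0.69315/0.0263985 ≈ 26.2571.
t ≈ 6.5643.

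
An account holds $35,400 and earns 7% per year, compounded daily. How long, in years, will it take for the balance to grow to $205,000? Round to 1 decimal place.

We need (1 + 0.000191781)^(365t) = 5.791, so 365t = ln 5.791 / ln 1.000192 ≈ 9158.7185.
t ≈ 9158.7185/365 = 25.0924 years.

25.1 years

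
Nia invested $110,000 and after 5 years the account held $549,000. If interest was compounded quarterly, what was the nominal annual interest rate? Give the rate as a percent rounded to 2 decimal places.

33.48%

(1 + r/4)^20 = 549,000/110,000 = 4.99091.
1 + r/4 = 4.99091^(1/20) ≈ 1.0837, so r/4 ≈ 0.0836998.
r ≈ 4·0.0836998 = 33.47991%.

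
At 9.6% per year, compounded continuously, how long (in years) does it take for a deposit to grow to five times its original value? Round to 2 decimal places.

16.76 years

e^(0.096t) = 5, so 0.096t = ln 5 ≈ 1.6094.
t ≈ 1.6094/0.096 ≈ 16.7650.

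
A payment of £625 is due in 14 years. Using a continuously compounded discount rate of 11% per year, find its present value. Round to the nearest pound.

£134

P = A·e^(−rt) = 625·e^(−1.54).
e^(−1.54) ≈ 0.214381101, so P ≈ 133.9882.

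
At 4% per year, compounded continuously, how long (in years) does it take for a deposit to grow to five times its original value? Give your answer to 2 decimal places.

e^(0.04t) = 5, so 0.04t = ln 5 ≈ 1.6094.
t ≈ 1.6094/0.04 ≈ 40.2359.

40.24 years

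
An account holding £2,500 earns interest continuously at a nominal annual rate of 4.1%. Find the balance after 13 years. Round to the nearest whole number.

£4,260

A = P·e^(rt) = 2,500·e^(0.041·13) = 2,500·e^0.533.
e^0.533 ≈ 1.704036758, so A ≈ 4,260.0919.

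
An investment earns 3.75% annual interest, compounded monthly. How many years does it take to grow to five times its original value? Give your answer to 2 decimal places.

(1 + 0.003125)^(12t) = 5.
12t = ln 5 / ln(1 + 0.003125) ≈ 1.6094/0.00312013 ≈ 515.8244.
t ≈ 42.9854.

42.99 years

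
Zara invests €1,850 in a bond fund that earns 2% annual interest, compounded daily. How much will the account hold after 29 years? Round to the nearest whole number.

Growth factor = (1 + 0.02/365)^10585 ≈ 1.786010051.
A ≈ 1,850 × 1.786010051 ≈ 3,304.1186.

€3,304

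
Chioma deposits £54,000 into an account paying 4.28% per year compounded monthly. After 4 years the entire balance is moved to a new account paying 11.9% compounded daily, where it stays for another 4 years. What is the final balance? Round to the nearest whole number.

£103,111

Phase 1: 54,000·(1 + 0.0428/12)^48 ≈ 64,063.8001.
Phase 2: 64,063.8001·(1 + 0.119/365)^1460 ≈ 103,110.5678.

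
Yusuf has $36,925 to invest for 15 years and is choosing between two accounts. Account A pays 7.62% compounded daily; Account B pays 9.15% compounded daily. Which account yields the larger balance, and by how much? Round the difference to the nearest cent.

Account B, by $29,862.51

A: (1 + 0.0762/365)^5475 ≈ 3.13578865234, so 36,925 × 3.13578865234 ≈ 115,788.9960.
B: (1 + 0.0915/365)^5475 ≈ 3.94452284921, so 36,925 × 3.94452284921 ≈ 145,651.5062.
Difference ≈ 29,862.5102 in favor of B.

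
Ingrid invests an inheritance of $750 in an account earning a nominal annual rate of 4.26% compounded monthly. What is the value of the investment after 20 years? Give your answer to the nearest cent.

Growth factor = (1 + 0.00355)^240 ≈ 2.340796532.
A ≈ 750 × 2.340796532 ≈ 1,755.5974.

$1,755.60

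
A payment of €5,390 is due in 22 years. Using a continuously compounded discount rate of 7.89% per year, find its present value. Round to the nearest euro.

€950

P = A·e^(−rt) = 5,390·e^(−1.7358).
e^(−1.7358) ≈ 0.1762591366, so P ≈ 950.0367.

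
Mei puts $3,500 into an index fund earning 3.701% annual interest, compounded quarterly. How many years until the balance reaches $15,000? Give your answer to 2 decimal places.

(1 + 0.0092525)^(4t) = 15,000/3,500 = 4.2857.
4t·ln(1 + 0.0092525) = ln(4.2857); 4t = 1.4553/0.00920996 ≈ 158.0124.
t ≈ 39.5031 years.

39.50 years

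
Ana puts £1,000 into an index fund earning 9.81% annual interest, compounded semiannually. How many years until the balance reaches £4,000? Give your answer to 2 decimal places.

14.48 years

We need (1 + 0.04905)^(2t) = 4, so 2t = ln 4 / ln 1.04905 ≈ 28.9505.
t ≈ 28.9505/2 = 14.4752 years.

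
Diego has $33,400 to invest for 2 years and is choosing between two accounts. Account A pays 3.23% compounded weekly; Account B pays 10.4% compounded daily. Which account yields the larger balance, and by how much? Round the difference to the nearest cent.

Account B, by $5,493.16

A: (1 + 0.0323/52)^104 ≈ 1.0667108531, so 33,400 × 1.0667108531 ≈ 35,628.1425.
B: (1 + 0.104/365)^730 ≈ 1.2311766926, so 33,400 × 1.2311766926 ≈ 41,121.3015.
Difference ≈ 5,493.1590 in favor of B.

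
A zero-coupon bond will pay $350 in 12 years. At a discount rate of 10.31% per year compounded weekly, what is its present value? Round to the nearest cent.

Growth factor = (1 + 0.1031/52)^624 ≈ 3.44173301.
P = 350/3.44173301 ≈ 101.6930.

$101.69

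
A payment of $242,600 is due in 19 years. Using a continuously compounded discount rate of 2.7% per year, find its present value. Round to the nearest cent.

P = A·e^(−rt) = 242,600·e^(−0.513).
e^(−0.513) ≈ 0.598696791606, so P ≈ 145,243.8416.

$145,243.84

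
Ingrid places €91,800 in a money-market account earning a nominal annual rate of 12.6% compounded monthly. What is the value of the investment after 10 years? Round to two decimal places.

Growth factor = (1 + 0.0105)^120 ≈ 3.50233869312.
A ≈ 91,800 × 3.50233869312 ≈ 321,514.6920.

€321,514.69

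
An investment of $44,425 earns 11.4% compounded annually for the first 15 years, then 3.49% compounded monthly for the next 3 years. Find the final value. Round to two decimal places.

$249,063.41

After 15 years at 11.4%: 44,425 × 5.04984284286 ≈ 224,339.2683.
Then 3 years at 3.49%: 224,339.2683 × 1.11020873068 ≈ 249,063.4143.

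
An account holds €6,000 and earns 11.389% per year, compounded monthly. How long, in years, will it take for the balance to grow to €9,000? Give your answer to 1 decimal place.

3.6 years

We need (1 + 0.00949083)^(12t) = 1.5, so 12t = ln 1.5 / ln 1.009491 ≈ 42.9242.
t ≈ 42.9242/12 = 3.5770 years.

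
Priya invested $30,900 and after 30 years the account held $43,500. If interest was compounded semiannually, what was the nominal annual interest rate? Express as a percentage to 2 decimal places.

1.14%

The 60-period growth factor is 43,500/30,900 = 1.40777.
r/2 = 1.40777^(1/60) − 1 ≈ 0.00571636, so r ≈ 2·0.00571636 = 1.14327%.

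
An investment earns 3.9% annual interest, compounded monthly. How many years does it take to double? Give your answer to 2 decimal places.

(1 + 0.00325)^(12t) = 2.
12t = ln 2 / ln(1 + 0.00325) ≈ 0.69315/0.00324473 ≈ 213.6224.
t ≈ 17.8019.

17.80 years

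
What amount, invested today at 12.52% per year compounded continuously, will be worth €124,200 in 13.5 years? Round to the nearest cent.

€22,912.74

P = A·e^(−rt) = 124,200·e^(−1.6902).
e^(−1.6902) ≈ 0.184482623778, so P ≈ 22,912.7419.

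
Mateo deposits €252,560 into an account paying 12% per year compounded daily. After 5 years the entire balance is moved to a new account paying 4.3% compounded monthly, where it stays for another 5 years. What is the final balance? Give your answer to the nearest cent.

€570,301.94

Phase 1: 252,560·(1 + 0.12/365)^1825 ≈ 460,148.9474.
Phase 2: 460,148.9474·(1 + 0.043/12)^60 ≈ 570,301.9430.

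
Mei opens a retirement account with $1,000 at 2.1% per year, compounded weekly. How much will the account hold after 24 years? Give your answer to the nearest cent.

Growth factor = (1 + 0.021/52)^1248 ≈ 1.655160955.
A ≈ 1,000 × 1.655160955 ≈ 1,655.1610.

$1,655.16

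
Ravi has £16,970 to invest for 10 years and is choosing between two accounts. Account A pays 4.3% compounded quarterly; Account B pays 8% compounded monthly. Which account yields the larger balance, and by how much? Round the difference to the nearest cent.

Account B, by £11,639.83

Account A growth factor: (1 + 0.01075)^40 ≈ 1.5337338413; balance ≈ 26,027.4633.
Account B growth factor: (1 + 0.08/12)^120 ≈ 2.2196402345; balance ≈ 37,667.2948.
Account B is larger by 11,639.8315.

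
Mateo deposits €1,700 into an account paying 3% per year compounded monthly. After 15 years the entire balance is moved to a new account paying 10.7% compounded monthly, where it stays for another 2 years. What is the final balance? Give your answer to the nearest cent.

Phase 1: 1,700·(1 + 0.0025)^180 ≈ 2,664.6339.
Phase 2: 2,664.6339·(1 + 0.107/12)^24 ≈ 3,297.3471.

€3,297.35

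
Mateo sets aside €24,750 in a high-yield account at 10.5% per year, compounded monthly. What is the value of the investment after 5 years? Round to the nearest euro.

Periodic rate = 10.5%/12 = 0.00875; periods = 12·5 = 60.
A = 24,750·(1 + 0.00875)^60 ≈ 24,750·1.6866029818 ≈ 41,743.4238.

€41,743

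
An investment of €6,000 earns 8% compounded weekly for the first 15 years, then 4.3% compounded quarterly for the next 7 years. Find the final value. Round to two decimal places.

Phase 1: 6,000·(1 + 0.08/52)^780 ≈ 19,902.3405.
Phase 2: 19,902.3405·(1 + 0.01075)^28 ≈ 26,849.0641.

€26,849.06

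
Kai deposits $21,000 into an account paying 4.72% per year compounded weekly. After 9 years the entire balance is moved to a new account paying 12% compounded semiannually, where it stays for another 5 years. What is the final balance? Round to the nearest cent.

$57,501.95

Phase 1: 21,000·(1 + 0.0472/52)^468 ≈ 32,108.7879.
Phase 2: 32,108.7879·(1 + 0.06)^10 ≈ 57,501.9489.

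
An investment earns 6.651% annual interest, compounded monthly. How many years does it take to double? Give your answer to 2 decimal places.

10.45 years

(1 + 0.0055425)^(12t) = 2.
12t = ln 2 / ln(1 + 0.0055425) ≈ 0.69315/0.0055272 ≈ 125.4066.
t ≈ 10.4506.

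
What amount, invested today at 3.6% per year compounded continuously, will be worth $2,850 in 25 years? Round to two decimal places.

P = A·e^(−rt) = 2,850·e^(−0.9).
e^(−0.9) ≈ 0.4065696597, so P ≈ 1,158.7235.

$1,158.72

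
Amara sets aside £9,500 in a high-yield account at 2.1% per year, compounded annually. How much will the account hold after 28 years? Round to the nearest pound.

Annual rate = 2.1% = 0.021; years = 28.
A = 9,500·(1 + 0.021)^28 ≈ 9,500·1.7894549873 ≈ 16,999.8224.

£17,000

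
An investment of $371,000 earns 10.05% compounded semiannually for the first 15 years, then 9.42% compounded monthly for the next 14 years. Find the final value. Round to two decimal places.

After 15 years at 10.05%: 371,000 × 4.352920207849 ≈ 1,614,933.3971.
Then 14 years at 9.42%: 1,614,933.3971 × 3.719728347519 ≈ 6,007,113.5366.

$6,007,113.54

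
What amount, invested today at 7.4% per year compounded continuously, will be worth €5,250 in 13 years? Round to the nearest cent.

P = A·e^(−rt) = 5,250·e^(−0.962).
e^(−0.962) ≈ 0.3821278655, so P ≈ 2,006.1713.

€2,006.17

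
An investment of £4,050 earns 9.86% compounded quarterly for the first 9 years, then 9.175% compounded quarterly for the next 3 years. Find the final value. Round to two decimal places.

After 9 years at 9.86%: 4,050 × 2.4028109258 ≈ 9,731.3842.
Then 3 years at 9.175%: 9,731.3842 × 1.3127716735 ≈ 12,775.0856.

£12,775.09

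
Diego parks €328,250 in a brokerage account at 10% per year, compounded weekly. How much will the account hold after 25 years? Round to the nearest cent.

€3,989,314.71

Periodic rate = 10%/52 = 0.00192308; periods = 52·25 = 1300.
A = 328,250·(1 + 0.1/52)^1300 ≈ 328,250·12.15328169004 ≈ 3,989,314.7148.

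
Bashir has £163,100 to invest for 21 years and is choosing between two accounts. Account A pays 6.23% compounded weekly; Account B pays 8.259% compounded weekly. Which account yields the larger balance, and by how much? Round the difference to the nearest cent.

Account B, by £319,789.98

A: (1 + 0.0623/52)^1092 ≈ 3.69698234109, so 163,100 × 3.69698234109 ≈ 602,977.8198.
B: (1 + 0.08259/52)^1092 ≈ 5.65768115036, so 163,100 × 5.65768115036 ≈ 922,767.7956.
Difference ≈ 319,789.9758 in favor of B.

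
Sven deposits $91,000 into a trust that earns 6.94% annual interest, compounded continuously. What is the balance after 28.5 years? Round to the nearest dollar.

A = P·e^(rt) = 91,000·e^(0.0694·28.5) = 91,000·e^1.9779.
e^1.9779 ≈ 7.22754918397, so A ≈ 657,706.9757.

$657,707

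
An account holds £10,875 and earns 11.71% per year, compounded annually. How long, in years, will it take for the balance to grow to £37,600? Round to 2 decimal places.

11.20 years

We need (1 + 0.1171)^t = 3.4575, so t = ln 3.4575 / ln 1.1171 ≈ 11.2027.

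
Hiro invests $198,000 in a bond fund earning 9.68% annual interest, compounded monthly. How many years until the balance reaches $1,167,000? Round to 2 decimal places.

18.40 years

We need (1 + 0.00806667)^(12t) = 5.8939, so 12t = ln 5.8939 / ln 1.008067 ≈ 220.7938.
t ≈ 220.7938/12 = 18.3995 years.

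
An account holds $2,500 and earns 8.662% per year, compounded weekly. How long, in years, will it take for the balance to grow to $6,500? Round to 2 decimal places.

11.04 years

We need (1 + 0.00166577)^(52t) = 2.6, so 52t = ln 2.6 / ln 1.001666 ≈ 574.0934.
t ≈ 574.0934/52 = 11.0403 years.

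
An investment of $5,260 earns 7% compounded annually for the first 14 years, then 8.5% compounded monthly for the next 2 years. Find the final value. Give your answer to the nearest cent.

After 14 years at 7%: 5,260 × 2.5785341502 ≈ 13,563.0896.
Then 2 years at 8.5%: 13,563.0896 × 1.184594764 ≈ 16,066.7650.

$16,066.76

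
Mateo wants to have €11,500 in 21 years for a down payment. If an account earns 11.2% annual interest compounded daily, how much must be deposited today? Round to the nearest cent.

€1,094.95

Periodic rate = 11.2%/365 = 0.000306849; 7665 periods.
P = 11,500/(1 + 0.112/365)^7665 ≈ 11,500/10.502771965 ≈ 1,094.9490.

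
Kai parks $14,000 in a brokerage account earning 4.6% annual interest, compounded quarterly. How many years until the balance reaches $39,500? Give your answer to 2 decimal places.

We need (1 + 0.0115)^(4t) = 2.8214, so 4t = ln 2.8214 / ln 1.0115 ≈ 90.7127.
t ≈ 90.7127/4 = 22.6782 years.

22.68 years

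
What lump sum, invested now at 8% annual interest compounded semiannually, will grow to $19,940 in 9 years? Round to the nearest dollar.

Periodic rate = 8%/2 = 0.04; 18 periods.
P = 19,940/(1 + 0.04)^18 ≈ 19,940/2.0258165154 ≈ 9,842.9447.

$9,843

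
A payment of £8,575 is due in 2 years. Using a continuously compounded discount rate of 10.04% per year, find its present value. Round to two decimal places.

£7,015.00

P = A·e^(−rt) = 8,575·e^(−0.2008).
e^(−0.2008) ≈ 0.8180760304, so P ≈ 7,015.0020.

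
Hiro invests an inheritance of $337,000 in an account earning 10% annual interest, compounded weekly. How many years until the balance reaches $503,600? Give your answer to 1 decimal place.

(1 + 0.00192308)^(52t) = 503,600/337,000 = 1.4944.
52t·ln(1 + 0.00192308) = ln(1.4944); 52t = 0.4017/0.00192123 ≈ 209.0845.
t ≈ 4.0209 years.

4.0 years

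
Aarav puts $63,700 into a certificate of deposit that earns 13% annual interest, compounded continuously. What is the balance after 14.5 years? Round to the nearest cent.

$419,550.78

A = P·e^(rt) = 63,700·e^(0.13·14.5) = 63,700·e^1.885.
e^1.885 ≈ 6.58635444202, so A ≈ 419,550.7780.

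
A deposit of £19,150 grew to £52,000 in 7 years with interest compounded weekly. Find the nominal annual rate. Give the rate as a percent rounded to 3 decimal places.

14.290%

The 364-period growth factor is 52,000/19,150 = 2.7154.
r/52 = 2.7154^(1/364) − 1 ≈ 0.00274811, so r ≈ 52·0.00274811 = 14.29019%.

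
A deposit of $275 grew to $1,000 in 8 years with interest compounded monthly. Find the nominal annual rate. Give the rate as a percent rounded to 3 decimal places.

16.246%

(1 + r/12)^96 = 1,000/275 = 3.63636.
1 + r/12 = 3.63636^(1/96) ≈ 1.013539, so r/12 ≈ 0.0135386.
r ≈ 12·0.0135386 = 16.24630%.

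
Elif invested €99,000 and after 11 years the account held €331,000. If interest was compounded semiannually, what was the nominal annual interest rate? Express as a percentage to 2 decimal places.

The 22-period growth factor is 331,000/99,000 = 3.34343.
r/2 = 3.34343^(1/22) − 1 ≈ 0.0563965, so r ≈ 2·0.0563965 = 11.27930%.

11.28%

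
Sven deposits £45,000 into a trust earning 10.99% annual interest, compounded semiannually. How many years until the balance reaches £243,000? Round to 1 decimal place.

15.8 years

We need (1 + 0.05495)^(2t) = 5.4, so 2t = ln 5.4 / ln 1.05495 ≈ 31.5254.
t ≈ 31.5254/2 = 15.7627 years.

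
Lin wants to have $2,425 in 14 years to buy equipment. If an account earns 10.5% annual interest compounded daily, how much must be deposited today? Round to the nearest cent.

Growth factor = (1 + 0.105/365)^5110 ≈ 4.348315819.
P = 2,425/4.348315819 ≈ 557.6872.

$557.69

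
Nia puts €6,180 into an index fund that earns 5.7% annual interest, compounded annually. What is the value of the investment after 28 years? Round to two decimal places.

€29,180.19

Growth factor = (1 + 0.057)^28 ≈ 4.7217136392.
A ≈ 6,180 × 4.7217136392 ≈ 29,180.1903.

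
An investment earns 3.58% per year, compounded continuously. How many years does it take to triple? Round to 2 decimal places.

e^(0.0358t) = 3, so 0.0358t = ln 3 ≈ 1.0986.
t ≈ 1.0986/0.0358 ≈ 30.6875.

30.69 years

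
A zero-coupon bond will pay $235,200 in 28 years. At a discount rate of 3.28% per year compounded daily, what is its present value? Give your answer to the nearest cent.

$93,885.64

Periodic rate = 3.28%/365 = 0.000089863; 10220 periods.
P = 235,200/(1 + 0.0328/365)^10220 ≈ 235,200/2.50517536325 ≈ 93,885.6431.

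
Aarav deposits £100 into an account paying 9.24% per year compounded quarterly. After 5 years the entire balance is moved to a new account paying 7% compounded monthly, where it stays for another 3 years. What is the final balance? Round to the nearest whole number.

£195

Phase 1: 100·(1 + 0.0231)^20 ≈ 157.8926.
Phase 2: 157.8926·(1 + 0.07/12)^36 ≈ 194.6698.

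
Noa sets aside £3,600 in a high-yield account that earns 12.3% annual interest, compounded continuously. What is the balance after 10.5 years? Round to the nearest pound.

A = P·e^(rt) = 3,600·e^(0.123·10.5) = 3,600·e^1.2915.
e^1.2915 ≈ 3.6382398245, so A ≈ 13,097.6634.

£13,098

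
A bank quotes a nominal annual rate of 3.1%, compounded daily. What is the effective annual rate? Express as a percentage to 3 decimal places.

3.148%

One year is 365 periods at 0.0000849315 each: (1 + 0.0000849315)^365 ≈ 1.031484.
EAR = 1.031484 − 1 ≈ 3.14841%.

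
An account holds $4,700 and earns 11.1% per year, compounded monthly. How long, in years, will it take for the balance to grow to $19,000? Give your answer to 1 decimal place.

12.6 years

(1 + 0.00925)^(12t) = 19,000/4,700 = 4.0426.
12t·ln(1 + 0.00925) = ln(4.0426); 12t = 1.3969/0.00920748 ≈ 151.7110.
t ≈ 12.6426 years.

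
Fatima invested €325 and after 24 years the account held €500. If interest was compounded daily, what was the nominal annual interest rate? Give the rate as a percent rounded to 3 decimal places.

(1 + r/365)^8760 = 500/325 = 1.53846.
1 + r/365 = 1.53846^(1/8760) ≈ 1.000049, so r/365 ≈ 0.0000491773.
r ≈ 365·0.0000491773 = 1.79497%.

1.795%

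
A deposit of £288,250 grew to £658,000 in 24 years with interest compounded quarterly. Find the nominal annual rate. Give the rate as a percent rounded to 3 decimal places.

The 96-period growth factor is 658,000/288,250 = 2.28274.
r/4 = 2.28274^(1/96) − 1 ≈ 0.00863474, so r ≈ 4·0.00863474 = 3.45390%.

3.454%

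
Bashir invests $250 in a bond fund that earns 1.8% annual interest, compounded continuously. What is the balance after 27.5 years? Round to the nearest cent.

$410.12

A = P·e^(rt) = 250·e^(0.018·27.5) = 250·e^0.495.
e^0.495 ≈ 1.64049824, so A ≈ 410.1246.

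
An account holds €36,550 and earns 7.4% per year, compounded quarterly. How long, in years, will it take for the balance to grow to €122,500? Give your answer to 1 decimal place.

16.5 years

We need (1 + 0.0185)^(4t) = 3.3516, so 4t = ln 3.3516 / ln 1.0185 ≈ 65.9775.
t ≈ 65.9775/4 = 16.4944 years.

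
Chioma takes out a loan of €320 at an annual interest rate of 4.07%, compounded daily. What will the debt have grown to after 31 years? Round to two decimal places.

Periodic rate = 4.07%/365 = 0.000111507; periods = 365·31 = 11315.
A = 320·(1 + 0.0407/365)^11315 ≈ 320·3.531171414 ≈ 1,129.9749.

€1,129.97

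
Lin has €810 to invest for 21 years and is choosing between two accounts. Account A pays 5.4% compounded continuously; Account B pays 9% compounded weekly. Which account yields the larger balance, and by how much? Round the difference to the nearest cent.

Account B, by €2,835.40

A: e^(0.054·21) = e^1.134 ≈ 3.108063924, so 810 × 3.108063924 ≈ 2,517.5318.
B: (1 + 0.09/52)^1092 ≈ 6.608563499, so 810 × 6.608563499 ≈ 5,352.9364.
Difference ≈ 2,835.4047 in favor of B.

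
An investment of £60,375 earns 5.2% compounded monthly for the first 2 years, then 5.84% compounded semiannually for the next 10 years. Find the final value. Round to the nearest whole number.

After 2 years at 5.2%: 60,375 × 1.10935117292 ≈ 66,977.0771.
Then 10 years at 5.84%: 66,977.0771 × 1.77826119212 ≈ 119,102.7369.

£119,103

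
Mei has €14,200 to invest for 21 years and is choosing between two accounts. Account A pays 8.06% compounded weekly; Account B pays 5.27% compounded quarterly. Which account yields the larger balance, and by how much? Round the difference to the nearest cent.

Account A growth factor: (1 + 0.00155)^1092 ≈ 5.4264741157; balance ≈ 77,055.9324.
Account B growth factor: (1 + 0.013175)^84 ≈ 3.0025833101; balance ≈ 42,636.6830.
Account A is larger by 34,419.2494.

Account A, by €34,419.25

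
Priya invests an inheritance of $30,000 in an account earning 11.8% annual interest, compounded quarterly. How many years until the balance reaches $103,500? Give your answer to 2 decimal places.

We need (1 + 0.0295)^(4t) = 3.45, so 4t = ln 3.45 / ln 1.0295 ≈ 42.5950.
t ≈ 42.5950/4 = 10.6487 years.

10.65 years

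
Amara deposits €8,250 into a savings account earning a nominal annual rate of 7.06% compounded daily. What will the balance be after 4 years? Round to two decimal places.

€10,941.75

Growth factor = (1 + 0.0706/365)^1460 ≈ 1.3262729191.
A ≈ 8,250 × 1.3262729191 ≈ 10,941.7516.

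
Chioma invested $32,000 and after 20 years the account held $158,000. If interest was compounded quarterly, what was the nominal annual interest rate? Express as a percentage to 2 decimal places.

8.06%

The 80-period growth factor is 158,000/32,000 = 4.9375.
r/4 = 4.9375^(1/80) − 1 ≈ 0.0201613, so r ≈ 4·0.0201613 = 8.06451%.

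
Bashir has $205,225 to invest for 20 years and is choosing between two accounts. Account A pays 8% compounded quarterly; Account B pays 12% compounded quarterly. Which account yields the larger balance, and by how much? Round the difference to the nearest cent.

A: (1 + 0.02)^80 ≈ 4.875439156096, so 205,225 × 4.875439156096 ≈ 1,000,562.0008.
B: (1 + 0.03)^80 ≈ 10.64089055643, so 205,225 × 10.64089055643 ≈ 2,183,776.7644.
Difference ≈ 1,183,214.7636 in favor of B.

Account B, by $1,183,214.76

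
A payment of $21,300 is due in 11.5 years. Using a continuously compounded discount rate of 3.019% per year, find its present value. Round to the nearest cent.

P = A·e^(−rt) = 21,300·e^(−0.347185).
e^(−0.347185) ≈ 0.70667458137, so P ≈ 15,052.1686.

$15,052.17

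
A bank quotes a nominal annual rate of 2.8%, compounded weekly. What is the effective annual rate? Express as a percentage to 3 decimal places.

2.839%

EAR = (1 + 2.8%/52)^52 − 1 = (1 + 0.000538462)^52 − 1.
(1 + 0.000538462)^52 ≈ 1.028388, so EAR ≈ 2.83879%.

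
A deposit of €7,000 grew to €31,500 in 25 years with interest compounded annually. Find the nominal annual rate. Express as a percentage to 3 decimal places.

(1 + r)^25 = 31,500/7,000 = 4.5.
1 + r = 4.5^(1/25) ≈ 1.06201, so r ≈ 0.0620097.
r ≈ 6.20097%.

6.201%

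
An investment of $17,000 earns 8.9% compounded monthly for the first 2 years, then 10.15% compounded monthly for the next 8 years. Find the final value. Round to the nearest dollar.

Phase 1: 17,000·(1 + 0.089/12)^24 ≈ 20,298.6931.
Phase 2: 20,298.6931·(1 + 0.1015/12)^96 ≈ 45,565.0814.

$45,565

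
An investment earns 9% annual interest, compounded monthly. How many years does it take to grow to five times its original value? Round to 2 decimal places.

17.95 years

(1 + 0.0075)^(12t) = 5.
12t = ln 5 / ln(1 + 0.0075) ≈ 1.6094/0.00747201 ≈ 215.3954.
t ≈ 17.9496.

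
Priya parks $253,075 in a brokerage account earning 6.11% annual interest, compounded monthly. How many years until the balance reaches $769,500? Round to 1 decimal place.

We need (1 + 0.00509167)^(12t) = 3.0406, so 12t = ln 3.0406 / ln 1.005092 ≈ 218.9624.
t ≈ 218.9624/12 = 18.2469 years.

18.2 years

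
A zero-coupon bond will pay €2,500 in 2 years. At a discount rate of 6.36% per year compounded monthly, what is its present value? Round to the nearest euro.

Periodic rate = 6.36%/12 = 0.0053; 24 periods.
P = 2,500/(1 + 0.0053)^24 ≈ 2,500/1.135262732 ≈ 2,202.1334.

€2,202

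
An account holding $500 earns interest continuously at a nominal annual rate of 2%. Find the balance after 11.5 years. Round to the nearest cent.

$629.30

A = P·e^(rt) = 500·e^(0.02·11.5) = 500·e^0.23.
e^0.23 ≈ 1.25860001, so A ≈ 629.3000.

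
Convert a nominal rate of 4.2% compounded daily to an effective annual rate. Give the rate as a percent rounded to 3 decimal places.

4.289%

EAR = (1 + 4.2%/365)^365 − 1 = (1 + 0.000115068)^365 − 1.
(1 + 0.000115068)^365 ≈ 1.042892, so EAR ≈ 4.28920%.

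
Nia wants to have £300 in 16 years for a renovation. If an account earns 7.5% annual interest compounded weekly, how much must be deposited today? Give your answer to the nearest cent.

£90.44

Periodic rate = 7.5%/52 = 0.00144231; 832 periods.
P = 300/(1 + 0.075/52)^832 ≈ 300/3.31724774 ≈ 90.4364.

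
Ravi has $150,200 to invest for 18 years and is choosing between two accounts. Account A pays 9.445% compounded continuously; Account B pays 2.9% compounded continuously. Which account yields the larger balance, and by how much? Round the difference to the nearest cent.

Account A, by $569,122.78

A: e^(0.09445·18) = e^1.7001 ≈ 5.47449481384, so 150,200 × 5.47449481384 ≈ 822,269.1210.
B: e^(0.029·18) = e^0.522 ≈ 1.6853950713, so 150,200 × 1.6853950713 ≈ 253,146.3397.
Difference ≈ 569,122.7813 in favor of A.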